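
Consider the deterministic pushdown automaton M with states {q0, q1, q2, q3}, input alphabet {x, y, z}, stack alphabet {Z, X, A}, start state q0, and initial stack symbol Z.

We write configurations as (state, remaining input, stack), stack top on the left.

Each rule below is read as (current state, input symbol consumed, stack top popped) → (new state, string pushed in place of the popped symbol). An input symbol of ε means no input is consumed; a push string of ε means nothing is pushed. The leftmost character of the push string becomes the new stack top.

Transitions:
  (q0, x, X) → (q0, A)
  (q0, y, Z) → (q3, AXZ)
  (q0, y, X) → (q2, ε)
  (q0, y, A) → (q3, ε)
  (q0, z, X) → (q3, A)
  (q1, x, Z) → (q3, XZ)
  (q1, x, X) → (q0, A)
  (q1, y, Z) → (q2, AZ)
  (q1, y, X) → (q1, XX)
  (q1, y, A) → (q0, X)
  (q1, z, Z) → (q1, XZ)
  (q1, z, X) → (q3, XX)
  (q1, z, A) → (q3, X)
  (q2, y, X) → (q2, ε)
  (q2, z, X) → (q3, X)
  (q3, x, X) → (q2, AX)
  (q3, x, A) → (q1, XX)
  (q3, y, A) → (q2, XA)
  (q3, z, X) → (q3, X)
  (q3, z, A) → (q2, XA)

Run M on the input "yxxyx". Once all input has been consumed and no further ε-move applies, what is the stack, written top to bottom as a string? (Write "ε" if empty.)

AXXZ

(q0, yxxyx, Z)
  read y, top Z: go to q3, push AXZ → (q3, xxyx, AXZ)
  read x, top A: go to q1, push XX → (q1, xyx, XXXZ)
  read x, top X: go to q0, push A → (q0, yx, AXXZ)
  read y, top A: go to q3, push ε → (q3, x, XXZ)
  read x, top X: go to q2, push AX → (q2, ε, AXXZ)
All input consumed in state q2 with stack AXXZ.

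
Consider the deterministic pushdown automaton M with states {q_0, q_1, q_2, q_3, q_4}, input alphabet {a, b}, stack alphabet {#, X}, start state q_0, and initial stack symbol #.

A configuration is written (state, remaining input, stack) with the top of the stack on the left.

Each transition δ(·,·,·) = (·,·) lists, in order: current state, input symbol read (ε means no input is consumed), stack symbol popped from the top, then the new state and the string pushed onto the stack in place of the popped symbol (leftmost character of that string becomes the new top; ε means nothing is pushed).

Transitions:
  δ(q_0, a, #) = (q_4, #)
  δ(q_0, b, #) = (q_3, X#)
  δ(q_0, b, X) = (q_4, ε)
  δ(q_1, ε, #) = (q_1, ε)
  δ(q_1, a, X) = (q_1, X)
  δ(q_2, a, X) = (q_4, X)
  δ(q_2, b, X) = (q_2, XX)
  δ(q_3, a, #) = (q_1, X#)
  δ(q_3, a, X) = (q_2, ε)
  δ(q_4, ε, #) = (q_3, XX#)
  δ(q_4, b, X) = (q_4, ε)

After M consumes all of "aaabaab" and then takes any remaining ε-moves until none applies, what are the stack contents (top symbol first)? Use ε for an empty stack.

XX#

(q_0, aaabaab, #)
  read a, top #: go to q_4, push # → (q_4, aabaab, #)
  ε-move, top #: go to q_3, push XX# → (q_3, aabaab, XX#)
  read a, top X: go to q_2, push ε → (q_2, abaab, X#)
  read a, top X: go to q_4, push X → (q_4, baab, X#)
  read b, top X: go to q_4, push ε → (q_4, aab, #)
  ε-move, top #: go to q_3, push XX# → (q_3, aab, XX#)
  read a, top X: go to q_2, push ε → (q_2, ab, X#)
  read a, top X: go to q_4, push X → (q_4, b, X#)
  read b, top X: go to q_4, push ε → (q_4, ε, #)
  ε-move, top #: go to q_3, push XX# → (q_3, ε, XX#)
All input consumed in state q_3 with stack XX#.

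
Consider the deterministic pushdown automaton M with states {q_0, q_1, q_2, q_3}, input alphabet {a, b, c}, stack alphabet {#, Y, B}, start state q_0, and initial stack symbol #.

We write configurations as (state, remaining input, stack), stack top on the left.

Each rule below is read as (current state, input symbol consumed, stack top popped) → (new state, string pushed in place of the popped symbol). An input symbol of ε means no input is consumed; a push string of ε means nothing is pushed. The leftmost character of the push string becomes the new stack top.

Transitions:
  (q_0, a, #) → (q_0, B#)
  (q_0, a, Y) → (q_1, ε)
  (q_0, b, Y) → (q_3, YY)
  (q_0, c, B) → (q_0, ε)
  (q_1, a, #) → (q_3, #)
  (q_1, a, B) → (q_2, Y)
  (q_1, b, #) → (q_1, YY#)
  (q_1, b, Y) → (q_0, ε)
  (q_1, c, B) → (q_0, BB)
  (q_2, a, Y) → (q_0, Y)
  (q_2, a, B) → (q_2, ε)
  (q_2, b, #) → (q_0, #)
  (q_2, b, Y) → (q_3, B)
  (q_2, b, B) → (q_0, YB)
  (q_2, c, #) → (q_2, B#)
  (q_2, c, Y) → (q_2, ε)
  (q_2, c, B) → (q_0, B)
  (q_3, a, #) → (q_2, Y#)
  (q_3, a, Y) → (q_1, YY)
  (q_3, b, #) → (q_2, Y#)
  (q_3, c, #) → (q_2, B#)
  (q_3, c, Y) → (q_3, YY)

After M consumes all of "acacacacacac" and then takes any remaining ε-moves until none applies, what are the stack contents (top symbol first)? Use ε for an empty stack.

#

(q_0, acacacacacac, #)
  read a, top #: go to q_0, push B# → (q_0, cacacacacac, B#)
  read c, top B: go to q_0, push ε → (q_0, acacacacac, #)
  read a, top #: go to q_0, push B# → (q_0, cacacacac, B#)
  read c, top B: go to q_0, push ε → (q_0, acacacac, #)
  read a, top #: go to q_0, push B# → (q_0, cacacac, B#)
  read c, top B: go to q_0, push ε → (q_0, acacac, #)
  read a, top #: go to q_0, push B# → (q_0, cacac, B#)
  read c, top B: go to q_0, push ε → (q_0, acac, #)
  read a, top #: go to q_0, push B# → (q_0, cac, B#)
  read c, top B: go to q_0, push ε → (q_0, ac, #)
  read a, top #: go to q_0, push B# → (q_0, c, B#)
  read c, top B: go to q_0, push ε → (q_0, ε, #)
All input consumed in state q_0 with stack #.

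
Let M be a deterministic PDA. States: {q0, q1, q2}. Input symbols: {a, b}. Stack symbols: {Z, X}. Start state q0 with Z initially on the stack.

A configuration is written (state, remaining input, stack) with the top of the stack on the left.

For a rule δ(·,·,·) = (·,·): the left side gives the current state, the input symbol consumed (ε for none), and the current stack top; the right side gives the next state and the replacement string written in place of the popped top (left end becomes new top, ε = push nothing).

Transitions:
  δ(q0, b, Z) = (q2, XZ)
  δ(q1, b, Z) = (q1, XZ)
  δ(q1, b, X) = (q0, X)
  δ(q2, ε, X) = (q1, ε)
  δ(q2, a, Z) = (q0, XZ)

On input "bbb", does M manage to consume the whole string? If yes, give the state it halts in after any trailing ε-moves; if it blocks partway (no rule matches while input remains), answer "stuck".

(q0, bbb, Z) ⊢ (q2, bb, XZ) ⊢ (q1, bb, Z) ⊢ (q1, b, XZ) ⊢ (q0, ε, XZ)
All input consumed; M is in state q0.

q0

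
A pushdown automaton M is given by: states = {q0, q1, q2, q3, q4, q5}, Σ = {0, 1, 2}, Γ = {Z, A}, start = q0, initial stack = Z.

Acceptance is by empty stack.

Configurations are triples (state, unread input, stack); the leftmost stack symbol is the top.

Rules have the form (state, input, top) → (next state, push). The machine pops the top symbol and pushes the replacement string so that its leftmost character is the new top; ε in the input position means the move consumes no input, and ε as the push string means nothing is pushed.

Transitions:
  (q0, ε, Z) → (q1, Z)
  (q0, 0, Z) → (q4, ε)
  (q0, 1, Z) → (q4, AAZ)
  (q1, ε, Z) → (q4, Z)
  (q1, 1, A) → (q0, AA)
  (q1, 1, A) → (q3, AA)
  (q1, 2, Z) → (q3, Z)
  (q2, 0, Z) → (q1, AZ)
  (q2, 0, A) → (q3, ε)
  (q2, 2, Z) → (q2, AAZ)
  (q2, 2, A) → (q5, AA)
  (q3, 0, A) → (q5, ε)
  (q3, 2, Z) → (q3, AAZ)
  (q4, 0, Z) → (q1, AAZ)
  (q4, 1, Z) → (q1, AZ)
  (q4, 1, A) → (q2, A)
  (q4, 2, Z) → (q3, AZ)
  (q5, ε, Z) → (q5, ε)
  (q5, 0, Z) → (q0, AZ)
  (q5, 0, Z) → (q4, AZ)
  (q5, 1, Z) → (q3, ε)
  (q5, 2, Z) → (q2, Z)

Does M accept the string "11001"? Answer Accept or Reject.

One accepting computation: (q0, 11001, Z) ⊢ (q4, 1001, AAZ) ⊢ (q2, 001, AAZ) ⊢ (q3, 01, AZ) ⊢ (q5, 1, Z) ⊢ (q3, ε, ε)
All input consumed and the stack is empty.

Accept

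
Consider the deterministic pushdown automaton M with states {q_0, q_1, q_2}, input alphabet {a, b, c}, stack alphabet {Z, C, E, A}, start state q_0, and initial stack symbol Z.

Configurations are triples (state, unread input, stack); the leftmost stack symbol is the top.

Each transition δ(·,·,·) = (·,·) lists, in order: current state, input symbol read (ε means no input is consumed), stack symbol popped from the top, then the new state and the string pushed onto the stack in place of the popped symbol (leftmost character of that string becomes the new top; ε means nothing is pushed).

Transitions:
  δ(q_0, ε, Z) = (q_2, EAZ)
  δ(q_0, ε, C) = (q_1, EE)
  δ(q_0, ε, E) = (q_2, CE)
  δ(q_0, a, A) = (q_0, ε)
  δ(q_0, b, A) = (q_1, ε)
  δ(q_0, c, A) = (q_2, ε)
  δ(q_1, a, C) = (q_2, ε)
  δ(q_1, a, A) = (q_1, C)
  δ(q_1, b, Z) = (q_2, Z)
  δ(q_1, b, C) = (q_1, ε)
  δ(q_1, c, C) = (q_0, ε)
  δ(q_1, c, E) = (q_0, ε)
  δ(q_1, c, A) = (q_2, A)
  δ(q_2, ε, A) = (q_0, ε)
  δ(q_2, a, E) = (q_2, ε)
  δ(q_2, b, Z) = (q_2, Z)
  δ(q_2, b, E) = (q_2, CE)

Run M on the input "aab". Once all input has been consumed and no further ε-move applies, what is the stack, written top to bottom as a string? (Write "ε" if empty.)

(q_0, aab, Z) ⊢ (q_2, aab, EAZ) ⊢ (q_2, ab, AZ) ⊢ (q_0, ab, Z) ⊢ (q_2, ab, EAZ) ⊢ (q_2, b, AZ) ⊢ (q_0, b, Z) ⊢ (q_2, b, EAZ) ⊢ (q_2, ε, CEAZ)
All input consumed in state q_2 with stack CEAZ.

CEAZ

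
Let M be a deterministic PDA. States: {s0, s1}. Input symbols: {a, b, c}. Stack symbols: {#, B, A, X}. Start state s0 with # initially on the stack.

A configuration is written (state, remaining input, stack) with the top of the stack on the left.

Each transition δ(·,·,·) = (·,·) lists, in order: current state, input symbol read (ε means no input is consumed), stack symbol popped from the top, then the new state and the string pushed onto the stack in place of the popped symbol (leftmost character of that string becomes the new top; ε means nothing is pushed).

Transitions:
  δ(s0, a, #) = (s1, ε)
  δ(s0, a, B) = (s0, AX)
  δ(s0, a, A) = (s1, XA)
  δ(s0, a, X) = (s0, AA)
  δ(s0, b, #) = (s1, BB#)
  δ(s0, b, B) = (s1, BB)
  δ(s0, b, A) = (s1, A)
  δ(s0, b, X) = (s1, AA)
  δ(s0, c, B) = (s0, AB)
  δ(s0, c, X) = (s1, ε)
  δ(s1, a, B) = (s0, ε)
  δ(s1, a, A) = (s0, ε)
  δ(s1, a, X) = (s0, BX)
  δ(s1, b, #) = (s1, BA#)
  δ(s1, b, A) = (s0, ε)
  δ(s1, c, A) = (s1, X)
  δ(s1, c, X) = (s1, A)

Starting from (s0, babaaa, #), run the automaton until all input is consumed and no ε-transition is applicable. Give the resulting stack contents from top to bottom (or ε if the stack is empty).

XAX#

(s0, babaaa, #) ⊢ (s1, abaaa, BB#) ⊢ (s0, baaa, B#) ⊢ (s1, aaa, BB#) ⊢ (s0, aa, B#) ⊢ (s0, a, AX#) ⊢ (s1, ε, XAX#)
All input consumed in state s1 with stack XAX#.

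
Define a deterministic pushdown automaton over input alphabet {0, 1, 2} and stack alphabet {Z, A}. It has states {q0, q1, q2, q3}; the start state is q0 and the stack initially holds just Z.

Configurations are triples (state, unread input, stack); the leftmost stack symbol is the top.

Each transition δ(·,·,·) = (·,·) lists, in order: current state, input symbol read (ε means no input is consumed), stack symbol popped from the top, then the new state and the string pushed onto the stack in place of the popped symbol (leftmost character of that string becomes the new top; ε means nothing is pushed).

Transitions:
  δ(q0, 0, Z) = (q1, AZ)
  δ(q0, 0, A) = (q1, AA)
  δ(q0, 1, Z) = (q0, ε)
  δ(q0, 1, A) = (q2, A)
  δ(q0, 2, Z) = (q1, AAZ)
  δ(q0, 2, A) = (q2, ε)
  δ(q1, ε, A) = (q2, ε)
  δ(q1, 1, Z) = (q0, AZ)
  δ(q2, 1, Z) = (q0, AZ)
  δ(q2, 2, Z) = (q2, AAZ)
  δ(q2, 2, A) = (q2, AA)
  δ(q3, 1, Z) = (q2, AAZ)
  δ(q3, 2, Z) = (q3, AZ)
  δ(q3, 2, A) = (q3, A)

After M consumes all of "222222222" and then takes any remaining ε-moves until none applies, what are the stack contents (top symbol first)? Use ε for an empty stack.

AAAAAAAAAZ

(q0, 222222222, Z)
  read 2, top Z: go to q1, push AAZ → (q1, 22222222, AAZ)
  ε-move, top A: go to q2, push ε → (q2, 22222222, AZ)
  read 2, top A: go to q2, push AA → (q2, 2222222, AAZ)
  read 2, top A: go to q2, push AA → (q2, 222222, AAAZ)
  read 2, top A: go to q2, push AA → (q2, 22222, AAAAZ)
  read 2, top A: go to q2, push AA → (q2, 2222, AAAAAZ)
  read 2, top A: go to q2, push AA → (q2, 222, AAAAAAZ)
  read 2, top A: go to q2, push AA → (q2, 22, AAAAAAAZ)
  read 2, top A: go to q2, push AA → (q2, 2, AAAAAAAAZ)
  read 2, top A: go to q2, push AA → (q2, ε, AAAAAAAAAZ)
All input consumed in state q2 with stack AAAAAAAAAZ.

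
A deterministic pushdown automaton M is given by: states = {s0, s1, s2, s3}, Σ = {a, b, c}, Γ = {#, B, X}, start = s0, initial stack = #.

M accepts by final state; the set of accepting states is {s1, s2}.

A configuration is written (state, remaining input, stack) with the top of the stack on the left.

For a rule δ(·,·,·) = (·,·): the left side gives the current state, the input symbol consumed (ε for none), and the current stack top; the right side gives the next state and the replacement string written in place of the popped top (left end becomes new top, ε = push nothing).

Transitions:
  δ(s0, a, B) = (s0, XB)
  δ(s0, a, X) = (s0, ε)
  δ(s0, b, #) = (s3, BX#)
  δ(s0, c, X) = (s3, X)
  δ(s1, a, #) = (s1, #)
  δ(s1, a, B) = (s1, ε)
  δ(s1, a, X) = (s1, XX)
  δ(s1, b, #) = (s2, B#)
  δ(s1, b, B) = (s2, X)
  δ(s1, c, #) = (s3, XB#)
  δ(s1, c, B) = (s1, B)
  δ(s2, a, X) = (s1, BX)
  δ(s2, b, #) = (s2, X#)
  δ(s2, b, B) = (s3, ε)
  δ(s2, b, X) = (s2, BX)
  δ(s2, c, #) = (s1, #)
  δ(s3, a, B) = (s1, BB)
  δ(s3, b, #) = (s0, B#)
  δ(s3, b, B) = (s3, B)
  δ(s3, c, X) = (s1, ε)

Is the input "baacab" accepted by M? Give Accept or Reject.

(s0, baacab, #) ⊢ (s3, aacab, BX#) ⊢ (s1, acab, BBX#) ⊢ (s1, cab, BX#) ⊢ (s1, ab, BX#) ⊢ (s1, b, X#)
No transition applies at (s1, b, X#); input not fully consumed.

Reject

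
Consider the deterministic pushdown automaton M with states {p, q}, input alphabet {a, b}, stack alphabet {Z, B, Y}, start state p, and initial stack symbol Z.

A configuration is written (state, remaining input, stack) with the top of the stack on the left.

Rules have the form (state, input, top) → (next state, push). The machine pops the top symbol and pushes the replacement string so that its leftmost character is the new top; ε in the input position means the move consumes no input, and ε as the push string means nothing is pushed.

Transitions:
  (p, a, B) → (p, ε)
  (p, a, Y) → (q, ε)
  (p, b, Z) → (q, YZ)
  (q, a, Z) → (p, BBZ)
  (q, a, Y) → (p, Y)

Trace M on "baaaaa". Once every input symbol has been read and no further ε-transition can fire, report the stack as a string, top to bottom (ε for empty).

(p, baaaaa, Z)
  read b, top Z: go to q, push YZ → (q, aaaaa, YZ)
  read a, top Y: go to p, push Y → (p, aaaa, YZ)
  read a, top Y: go to q, push ε → (q, aaa, Z)
  read a, top Z: go to p, push BBZ → (p, aa, BBZ)
  read a, top B: go to p, push ε → (p, a, BZ)
  read a, top B: go to p, push ε → (p, ε, Z)
All input consumed in state p with stack Z.

Z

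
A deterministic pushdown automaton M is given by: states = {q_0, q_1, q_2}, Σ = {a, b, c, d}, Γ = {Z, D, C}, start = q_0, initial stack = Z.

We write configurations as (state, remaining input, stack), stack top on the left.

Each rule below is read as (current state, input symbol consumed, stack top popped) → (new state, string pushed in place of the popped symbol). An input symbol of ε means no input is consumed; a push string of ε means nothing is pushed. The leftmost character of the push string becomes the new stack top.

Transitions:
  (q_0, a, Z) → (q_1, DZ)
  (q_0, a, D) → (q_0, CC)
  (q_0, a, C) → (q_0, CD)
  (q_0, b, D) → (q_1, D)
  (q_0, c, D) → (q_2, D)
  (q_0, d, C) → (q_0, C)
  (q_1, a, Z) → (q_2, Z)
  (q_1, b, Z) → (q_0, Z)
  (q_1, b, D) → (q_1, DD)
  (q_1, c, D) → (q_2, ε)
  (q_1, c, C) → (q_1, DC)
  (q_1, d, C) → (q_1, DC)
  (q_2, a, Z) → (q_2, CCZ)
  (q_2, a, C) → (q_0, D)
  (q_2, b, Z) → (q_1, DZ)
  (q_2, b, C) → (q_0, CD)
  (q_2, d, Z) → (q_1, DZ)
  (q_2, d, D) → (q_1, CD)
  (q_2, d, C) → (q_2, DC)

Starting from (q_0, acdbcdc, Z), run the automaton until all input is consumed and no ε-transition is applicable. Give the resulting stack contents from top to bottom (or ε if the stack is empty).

(q_0, acdbcdc, Z)
  read a, top Z: go to q_1, push DZ → (q_1, cdbcdc, DZ)
  read c, top D: go to q_2, push ε → (q_2, dbcdc, Z)
  read d, top Z: go to q_1, push DZ → (q_1, bcdc, DZ)
  read b, top D: go to q_1, push DD → (q_1, cdc, DDZ)
  read c, top D: go to q_2, push ε → (q_2, dc, DZ)
  read d, top D: go to q_1, push CD → (q_1, c, CDZ)
  read c, top C: go to q_1, push DC → (q_1, ε, DCDZ)
All input consumed in state q_1 with stack DCDZ.

DCDZ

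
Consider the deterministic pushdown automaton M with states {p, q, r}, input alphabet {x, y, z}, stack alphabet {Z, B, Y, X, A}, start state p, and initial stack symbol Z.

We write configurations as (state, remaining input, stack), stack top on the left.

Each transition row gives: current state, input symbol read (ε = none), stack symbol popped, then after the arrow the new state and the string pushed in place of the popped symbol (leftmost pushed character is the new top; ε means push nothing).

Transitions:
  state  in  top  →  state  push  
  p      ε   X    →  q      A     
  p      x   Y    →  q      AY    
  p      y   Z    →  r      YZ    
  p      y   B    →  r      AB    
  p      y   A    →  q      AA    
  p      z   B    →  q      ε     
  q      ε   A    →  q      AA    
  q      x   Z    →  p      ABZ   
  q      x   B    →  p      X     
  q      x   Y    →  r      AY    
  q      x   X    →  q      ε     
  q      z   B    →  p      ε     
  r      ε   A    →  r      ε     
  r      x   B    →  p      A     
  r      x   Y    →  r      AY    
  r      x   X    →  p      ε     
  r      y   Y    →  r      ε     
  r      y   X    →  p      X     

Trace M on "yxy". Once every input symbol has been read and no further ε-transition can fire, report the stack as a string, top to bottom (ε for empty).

Z

(p, yxy, Z)
  read y, top Z: go to r, push YZ → (r, xy, YZ)
  read x, top Y: go to r, push AY → (r, y, AYZ)
  ε-move, top A: go to r, push ε → (r, y, YZ)
  read y, top Y: go to r, push ε → (r, ε, Z)
All input consumed in state r with stack Z.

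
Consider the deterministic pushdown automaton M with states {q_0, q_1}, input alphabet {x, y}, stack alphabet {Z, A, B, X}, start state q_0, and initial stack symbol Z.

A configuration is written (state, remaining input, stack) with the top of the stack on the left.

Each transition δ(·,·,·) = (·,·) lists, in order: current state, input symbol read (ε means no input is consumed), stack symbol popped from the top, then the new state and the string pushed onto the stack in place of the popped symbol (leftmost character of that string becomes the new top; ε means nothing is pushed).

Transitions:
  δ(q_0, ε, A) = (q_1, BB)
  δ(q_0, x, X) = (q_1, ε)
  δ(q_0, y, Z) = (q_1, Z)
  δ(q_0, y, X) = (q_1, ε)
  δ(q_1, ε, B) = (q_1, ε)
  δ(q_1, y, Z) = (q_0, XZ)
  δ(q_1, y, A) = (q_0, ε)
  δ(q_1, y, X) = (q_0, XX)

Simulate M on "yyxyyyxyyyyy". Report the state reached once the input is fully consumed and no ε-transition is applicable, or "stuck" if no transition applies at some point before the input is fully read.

(q_0, yyxyyyxyyyyy, Z) ⊢ (q_1, yxyyyxyyyyy, Z) ⊢ (q_0, xyyyxyyyyy, XZ) ⊢ (q_1, yyyxyyyyy, Z) ⊢ (q_0, yyxyyyyy, XZ) ⊢ (q_1, yxyyyyy, Z) ⊢ (q_0, xyyyyy, XZ) ⊢ (q_1, yyyyy, Z) ⊢ (q_0, yyyy, XZ) ⊢ (q_1, yyy, Z) ⊢ (q_0, yy, XZ) ⊢ (q_1, y, Z) ⊢ (q_0, ε, XZ)
All input consumed; M is in state q_0.

q_0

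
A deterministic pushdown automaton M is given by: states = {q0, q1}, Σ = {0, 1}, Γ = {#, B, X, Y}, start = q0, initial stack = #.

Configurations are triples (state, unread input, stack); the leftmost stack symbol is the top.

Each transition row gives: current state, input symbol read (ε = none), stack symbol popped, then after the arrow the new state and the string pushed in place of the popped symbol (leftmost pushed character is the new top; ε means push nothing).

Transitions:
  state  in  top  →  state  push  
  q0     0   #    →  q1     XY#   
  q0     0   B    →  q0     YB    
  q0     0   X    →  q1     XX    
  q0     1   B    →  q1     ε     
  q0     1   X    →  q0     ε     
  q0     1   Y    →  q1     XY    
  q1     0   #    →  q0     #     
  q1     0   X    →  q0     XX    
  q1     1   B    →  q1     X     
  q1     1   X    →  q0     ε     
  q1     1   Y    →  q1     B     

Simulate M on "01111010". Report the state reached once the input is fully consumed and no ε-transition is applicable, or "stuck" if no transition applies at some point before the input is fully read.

(q0, 01111010, #)
  read 0, top #: go to q1, push XY# → (q1, 1111010, XY#)
  read 1, top X: go to q0, push ε → (q0, 111010, Y#)
  read 1, top Y: go to q1, push XY → (q1, 11010, XY#)
  read 1, top X: go to q0, push ε → (q0, 1010, Y#)
  read 1, top Y: go to q1, push XY → (q1, 010, XY#)
  read 0, top X: go to q0, push XX → (q0, 10, XXY#)
  read 1, top X: go to q0, push ε → (q0, 0, XY#)
  read 0, top X: go to q1, push XX → (q1, ε, XXY#)
All input consumed; M is in state q1.

q1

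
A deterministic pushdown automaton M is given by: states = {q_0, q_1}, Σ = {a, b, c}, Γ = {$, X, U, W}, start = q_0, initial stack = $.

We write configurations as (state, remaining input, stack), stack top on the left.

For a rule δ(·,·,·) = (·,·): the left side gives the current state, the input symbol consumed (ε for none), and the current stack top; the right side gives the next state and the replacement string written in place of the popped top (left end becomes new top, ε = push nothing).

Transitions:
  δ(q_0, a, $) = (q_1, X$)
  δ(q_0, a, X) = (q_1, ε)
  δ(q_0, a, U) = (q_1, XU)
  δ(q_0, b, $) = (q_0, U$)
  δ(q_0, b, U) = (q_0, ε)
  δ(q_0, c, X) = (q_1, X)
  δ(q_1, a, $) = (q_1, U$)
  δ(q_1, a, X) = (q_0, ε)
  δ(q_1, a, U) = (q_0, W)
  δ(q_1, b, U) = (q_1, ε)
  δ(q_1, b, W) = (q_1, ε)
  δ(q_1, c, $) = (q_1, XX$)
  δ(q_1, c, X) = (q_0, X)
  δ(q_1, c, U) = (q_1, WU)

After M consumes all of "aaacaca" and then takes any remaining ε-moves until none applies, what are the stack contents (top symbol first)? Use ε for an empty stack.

X$

(q_0, aaacaca, $)
  read a, top $: go to q_1, push X$ → (q_1, aacaca, X$)
  read a, top X: go to q_0, push ε → (q_0, acaca, $)
  read a, top $: go to q_1, push X$ → (q_1, caca, X$)
  read c, top X: go to q_0, push X → (q_0, aca, X$)
  read a, top X: go to q_1, push ε → (q_1, ca, $)
  read c, top $: go to q_1, push XX$ → (q_1, a, XX$)
  read a, top X: go to q_0, push ε → (q_0, ε, X$)
All input consumed in state q_0 with stack X$.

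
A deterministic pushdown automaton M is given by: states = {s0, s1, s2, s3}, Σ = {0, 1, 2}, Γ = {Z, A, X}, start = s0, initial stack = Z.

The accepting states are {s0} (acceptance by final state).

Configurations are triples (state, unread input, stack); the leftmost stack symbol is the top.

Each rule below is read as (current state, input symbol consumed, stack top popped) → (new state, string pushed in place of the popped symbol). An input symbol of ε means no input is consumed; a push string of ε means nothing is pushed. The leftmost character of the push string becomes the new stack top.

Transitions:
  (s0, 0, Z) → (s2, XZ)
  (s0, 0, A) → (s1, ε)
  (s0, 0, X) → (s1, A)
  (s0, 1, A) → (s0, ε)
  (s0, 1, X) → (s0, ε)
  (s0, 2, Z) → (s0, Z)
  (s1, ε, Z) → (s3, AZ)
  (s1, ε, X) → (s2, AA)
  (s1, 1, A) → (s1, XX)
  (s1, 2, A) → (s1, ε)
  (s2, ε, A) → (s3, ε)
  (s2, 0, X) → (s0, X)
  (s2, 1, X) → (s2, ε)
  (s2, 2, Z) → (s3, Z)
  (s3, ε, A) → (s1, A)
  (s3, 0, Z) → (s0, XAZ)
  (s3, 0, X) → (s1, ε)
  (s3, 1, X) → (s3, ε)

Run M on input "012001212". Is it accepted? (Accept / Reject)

Reject

(s0, 012001212, Z) ⊢ (s2, 12001212, XZ) ⊢ (s2, 2001212, Z) ⊢ (s3, 001212, Z) ⊢ (s0, 01212, XAZ) ⊢ (s1, 1212, AAZ) ⊢ (s1, 212, XXAZ) ⊢ (s2, 212, AAXAZ) ⊢ (s3, 212, AXAZ) ⊢ (s1, 212, AXAZ) ⊢ (s1, 12, XAZ) ⊢ (s2, 12, AAAZ) ⊢ (s3, 12, AAZ) ⊢ (s1, 12, AAZ) ⊢ (s1, 2, XXAZ) ⊢ (s2, 2, AAXAZ) ⊢ (s3, 2, AXAZ) ⊢ (s1, 2, AXAZ) ⊢ (s1, ε, XAZ) ⊢ (s2, ε, AAAZ) ⊢ (s3, ε, AAZ) ⊢ (s1, ε, AAZ)
All input consumed; state s1 ∉ F and no further ε-move applies.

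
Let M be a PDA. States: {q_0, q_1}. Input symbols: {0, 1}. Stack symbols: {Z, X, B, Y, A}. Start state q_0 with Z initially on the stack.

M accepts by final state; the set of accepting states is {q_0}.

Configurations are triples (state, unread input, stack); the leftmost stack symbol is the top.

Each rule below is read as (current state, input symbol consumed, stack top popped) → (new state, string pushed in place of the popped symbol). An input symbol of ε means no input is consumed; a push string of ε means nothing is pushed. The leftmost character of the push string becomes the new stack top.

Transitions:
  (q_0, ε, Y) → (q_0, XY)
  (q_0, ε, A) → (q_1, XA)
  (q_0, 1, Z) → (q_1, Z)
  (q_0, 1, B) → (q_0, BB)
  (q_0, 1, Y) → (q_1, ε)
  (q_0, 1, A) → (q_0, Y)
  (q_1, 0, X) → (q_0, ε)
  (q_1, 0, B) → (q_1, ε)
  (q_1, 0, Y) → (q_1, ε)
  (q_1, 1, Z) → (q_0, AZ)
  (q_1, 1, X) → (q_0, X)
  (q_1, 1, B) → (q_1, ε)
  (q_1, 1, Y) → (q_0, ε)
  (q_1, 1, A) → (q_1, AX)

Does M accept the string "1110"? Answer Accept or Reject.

No computation consumes all input and reaches a final state.

Reject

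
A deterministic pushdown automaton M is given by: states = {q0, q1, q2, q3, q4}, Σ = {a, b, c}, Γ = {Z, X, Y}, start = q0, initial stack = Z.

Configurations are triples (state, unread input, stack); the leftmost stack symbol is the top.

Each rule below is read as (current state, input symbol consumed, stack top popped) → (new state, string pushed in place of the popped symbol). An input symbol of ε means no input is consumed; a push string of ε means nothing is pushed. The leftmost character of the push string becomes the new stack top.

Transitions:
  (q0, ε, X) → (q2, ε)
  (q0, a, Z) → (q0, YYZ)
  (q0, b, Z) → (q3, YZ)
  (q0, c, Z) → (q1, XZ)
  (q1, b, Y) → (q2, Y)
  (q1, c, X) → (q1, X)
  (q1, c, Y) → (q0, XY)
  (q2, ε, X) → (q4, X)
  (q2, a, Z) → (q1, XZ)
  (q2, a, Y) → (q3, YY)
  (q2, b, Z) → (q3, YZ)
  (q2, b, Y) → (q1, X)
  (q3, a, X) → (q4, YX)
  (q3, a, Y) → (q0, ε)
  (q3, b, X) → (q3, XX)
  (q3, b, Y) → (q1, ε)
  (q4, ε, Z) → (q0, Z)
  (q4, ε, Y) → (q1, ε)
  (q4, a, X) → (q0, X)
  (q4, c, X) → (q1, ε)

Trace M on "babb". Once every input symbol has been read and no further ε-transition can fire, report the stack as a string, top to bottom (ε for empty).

(q0, babb, Z) ⊢ (q3, abb, YZ) ⊢ (q0, bb, Z) ⊢ (q3, b, YZ) ⊢ (q1, ε, Z)
All input consumed in state q1 with stack Z.

Z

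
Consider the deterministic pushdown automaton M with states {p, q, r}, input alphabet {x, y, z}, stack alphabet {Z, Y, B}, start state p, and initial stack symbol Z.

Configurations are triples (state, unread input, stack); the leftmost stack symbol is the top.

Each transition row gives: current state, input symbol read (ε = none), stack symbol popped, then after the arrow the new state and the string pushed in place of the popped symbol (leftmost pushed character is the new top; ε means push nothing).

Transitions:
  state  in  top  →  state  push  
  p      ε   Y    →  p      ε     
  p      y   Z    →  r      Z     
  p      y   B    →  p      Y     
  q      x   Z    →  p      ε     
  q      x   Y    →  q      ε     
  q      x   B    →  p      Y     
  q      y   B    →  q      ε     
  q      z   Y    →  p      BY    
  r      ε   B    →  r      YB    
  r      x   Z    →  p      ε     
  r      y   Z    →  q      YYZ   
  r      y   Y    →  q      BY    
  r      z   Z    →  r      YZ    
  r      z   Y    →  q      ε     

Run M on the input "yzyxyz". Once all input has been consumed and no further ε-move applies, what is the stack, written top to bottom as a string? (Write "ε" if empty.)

YZ

(p, yzyxyz, Z)
  read y, top Z: go to r, push Z → (r, zyxyz, Z)
  read z, top Z: go to r, push YZ → (r, yxyz, YZ)
  read y, top Y: go to q, push BY → (q, xyz, BYZ)
  read x, top B: go to p, push Y → (p, yz, YYZ)
  ε-move, top Y: go to p, push ε → (p, yz, YZ)
  ε-move, top Y: go to p, push ε → (p, yz, Z)
  read y, top Z: go to r, push Z → (r, z, Z)
  read z, top Z: go to r, push YZ → (r, ε, YZ)
All input consumed in state r with stack YZ.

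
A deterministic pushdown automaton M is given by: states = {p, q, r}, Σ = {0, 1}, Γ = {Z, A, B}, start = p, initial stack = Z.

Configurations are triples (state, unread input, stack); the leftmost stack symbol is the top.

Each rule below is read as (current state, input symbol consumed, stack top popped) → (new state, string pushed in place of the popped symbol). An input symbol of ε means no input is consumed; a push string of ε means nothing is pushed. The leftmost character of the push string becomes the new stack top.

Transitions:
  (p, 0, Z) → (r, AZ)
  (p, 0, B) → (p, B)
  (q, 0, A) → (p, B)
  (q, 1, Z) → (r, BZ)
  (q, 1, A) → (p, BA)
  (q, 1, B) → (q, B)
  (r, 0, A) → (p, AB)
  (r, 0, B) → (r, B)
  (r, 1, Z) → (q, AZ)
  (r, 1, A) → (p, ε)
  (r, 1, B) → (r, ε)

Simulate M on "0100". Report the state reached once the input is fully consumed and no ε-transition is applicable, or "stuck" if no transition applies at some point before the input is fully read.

(p, 0100, Z)
  read 0, top Z: go to r, push AZ → (r, 100, AZ)
  read 1, top A: go to p, push ε → (p, 00, Z)
  read 0, top Z: go to r, push AZ → (r, 0, AZ)
  read 0, top A: go to p, push AB → (p, ε, ABZ)
All input consumed; M is in state p.

p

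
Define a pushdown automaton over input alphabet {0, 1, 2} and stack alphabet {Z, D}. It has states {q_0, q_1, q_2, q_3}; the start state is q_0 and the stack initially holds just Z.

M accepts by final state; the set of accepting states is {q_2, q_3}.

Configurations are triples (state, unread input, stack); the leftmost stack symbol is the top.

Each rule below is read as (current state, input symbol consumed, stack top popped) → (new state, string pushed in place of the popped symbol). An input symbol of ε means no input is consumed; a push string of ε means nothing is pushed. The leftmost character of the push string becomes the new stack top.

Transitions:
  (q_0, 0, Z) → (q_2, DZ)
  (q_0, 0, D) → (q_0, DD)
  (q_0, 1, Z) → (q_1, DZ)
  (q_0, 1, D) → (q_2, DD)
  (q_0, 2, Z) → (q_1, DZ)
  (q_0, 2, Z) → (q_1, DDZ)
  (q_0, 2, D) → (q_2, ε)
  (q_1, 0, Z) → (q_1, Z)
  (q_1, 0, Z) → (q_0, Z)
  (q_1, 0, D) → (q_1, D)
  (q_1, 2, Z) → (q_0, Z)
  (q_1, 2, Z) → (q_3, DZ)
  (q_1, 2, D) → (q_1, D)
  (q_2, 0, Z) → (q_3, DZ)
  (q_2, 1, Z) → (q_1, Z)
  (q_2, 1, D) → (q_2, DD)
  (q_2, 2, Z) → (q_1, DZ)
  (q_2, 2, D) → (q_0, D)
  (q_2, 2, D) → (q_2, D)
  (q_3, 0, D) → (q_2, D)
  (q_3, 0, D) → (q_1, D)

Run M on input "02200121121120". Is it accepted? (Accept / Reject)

No computation consumes all input and reaches a final state.

Reject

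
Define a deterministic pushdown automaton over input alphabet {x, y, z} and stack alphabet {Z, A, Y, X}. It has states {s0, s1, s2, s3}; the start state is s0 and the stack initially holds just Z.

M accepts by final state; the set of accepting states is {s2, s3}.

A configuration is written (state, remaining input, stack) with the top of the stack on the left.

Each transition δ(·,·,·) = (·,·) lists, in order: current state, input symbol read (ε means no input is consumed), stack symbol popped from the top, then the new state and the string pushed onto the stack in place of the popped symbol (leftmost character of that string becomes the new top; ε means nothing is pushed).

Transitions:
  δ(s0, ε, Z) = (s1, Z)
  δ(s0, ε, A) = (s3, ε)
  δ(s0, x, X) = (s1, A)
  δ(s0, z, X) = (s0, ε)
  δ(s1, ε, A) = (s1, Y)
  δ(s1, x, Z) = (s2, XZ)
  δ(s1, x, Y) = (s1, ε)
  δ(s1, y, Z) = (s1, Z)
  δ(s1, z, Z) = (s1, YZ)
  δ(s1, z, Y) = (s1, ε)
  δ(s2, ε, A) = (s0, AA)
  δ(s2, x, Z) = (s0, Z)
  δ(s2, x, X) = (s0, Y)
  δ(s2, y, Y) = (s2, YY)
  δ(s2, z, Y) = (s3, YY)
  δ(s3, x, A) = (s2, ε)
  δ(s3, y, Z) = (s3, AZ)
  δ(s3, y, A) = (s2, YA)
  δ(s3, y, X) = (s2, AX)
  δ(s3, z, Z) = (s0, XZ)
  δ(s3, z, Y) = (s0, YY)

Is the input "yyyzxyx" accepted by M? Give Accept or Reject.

(s0, yyyzxyx, Z)
  ε-move, top Z: go to s1, push Z → (s1, yyyzxyx, Z)
  read y, top Z: go to s1, push Z → (s1, yyzxyx, Z)
  read y, top Z: go to s1, push Z → (s1, yzxyx, Z)
  read y, top Z: go to s1, push Z → (s1, zxyx, Z)
  read z, top Z: go to s1, push YZ → (s1, xyx, YZ)
  read x, top Y: go to s1, push ε → (s1, yx, Z)
  read y, top Z: go to s1, push Z → (s1, x, Z)
  read x, top Z: go to s2, push XZ → (s2, ε, XZ)
All input consumed; state s2 ∈ F.

Accept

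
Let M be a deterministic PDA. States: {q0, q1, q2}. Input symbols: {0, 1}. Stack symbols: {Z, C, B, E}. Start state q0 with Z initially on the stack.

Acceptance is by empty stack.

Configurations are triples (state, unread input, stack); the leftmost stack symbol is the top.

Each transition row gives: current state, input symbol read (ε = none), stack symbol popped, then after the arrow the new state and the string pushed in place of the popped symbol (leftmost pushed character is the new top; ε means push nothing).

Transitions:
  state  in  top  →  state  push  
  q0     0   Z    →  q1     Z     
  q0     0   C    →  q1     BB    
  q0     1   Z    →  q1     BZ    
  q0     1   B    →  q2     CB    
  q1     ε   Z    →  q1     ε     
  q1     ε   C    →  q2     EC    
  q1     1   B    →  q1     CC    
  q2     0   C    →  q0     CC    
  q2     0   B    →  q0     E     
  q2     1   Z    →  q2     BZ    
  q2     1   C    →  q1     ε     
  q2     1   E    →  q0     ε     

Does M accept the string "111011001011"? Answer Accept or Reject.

Reject

(q0, 111011001011, Z)
  read 1, top Z: go to q1, push BZ → (q1, 11011001011, BZ)
  read 1, top B: go to q1, push CC → (q1, 1011001011, CCZ)
  ε-move, top C: go to q2, push EC → (q2, 1011001011, ECCZ)
  read 1, top E: go to q0, push ε → (q0, 011001011, CCZ)
  read 0, top C: go to q1, push BB → (q1, 11001011, BBCZ)
  read 1, top B: go to q1, push CC → (q1, 1001011, CCBCZ)
  ε-move, top C: go to q2, push EC → (q2, 1001011, ECCBCZ)
  read 1, top E: go to q0, push ε → (q0, 001011, CCBCZ)
  read 0, top C: go to q1, push BB → (q1, 01011, BBCBCZ)
No transition applies at (q1, 01011, BBCBCZ); input not fully consumed.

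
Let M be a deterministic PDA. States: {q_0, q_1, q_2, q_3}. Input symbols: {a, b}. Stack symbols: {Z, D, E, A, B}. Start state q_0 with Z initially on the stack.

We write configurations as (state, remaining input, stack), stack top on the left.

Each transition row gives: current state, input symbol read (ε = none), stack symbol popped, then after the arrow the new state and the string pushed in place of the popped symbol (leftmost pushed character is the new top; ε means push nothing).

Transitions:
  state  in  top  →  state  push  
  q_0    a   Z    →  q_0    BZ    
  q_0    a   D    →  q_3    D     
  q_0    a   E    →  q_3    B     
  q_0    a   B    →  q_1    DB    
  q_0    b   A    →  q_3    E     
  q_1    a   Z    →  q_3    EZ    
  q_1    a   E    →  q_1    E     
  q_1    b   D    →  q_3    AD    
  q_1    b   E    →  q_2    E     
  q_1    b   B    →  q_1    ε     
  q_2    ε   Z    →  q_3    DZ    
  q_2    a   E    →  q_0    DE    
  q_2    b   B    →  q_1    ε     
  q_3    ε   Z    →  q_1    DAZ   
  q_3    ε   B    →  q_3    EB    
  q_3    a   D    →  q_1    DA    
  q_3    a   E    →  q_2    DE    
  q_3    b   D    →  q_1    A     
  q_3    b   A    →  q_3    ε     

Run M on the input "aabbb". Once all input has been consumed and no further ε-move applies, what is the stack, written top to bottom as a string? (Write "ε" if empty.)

(q_0, aabbb, Z) ⊢ (q_0, abbb, BZ) ⊢ (q_1, bbb, DBZ) ⊢ (q_3, bb, ADBZ) ⊢ (q_3, b, DBZ) ⊢ (q_1, ε, ABZ)
All input consumed in state q_1 with stack ABZ.

ABZ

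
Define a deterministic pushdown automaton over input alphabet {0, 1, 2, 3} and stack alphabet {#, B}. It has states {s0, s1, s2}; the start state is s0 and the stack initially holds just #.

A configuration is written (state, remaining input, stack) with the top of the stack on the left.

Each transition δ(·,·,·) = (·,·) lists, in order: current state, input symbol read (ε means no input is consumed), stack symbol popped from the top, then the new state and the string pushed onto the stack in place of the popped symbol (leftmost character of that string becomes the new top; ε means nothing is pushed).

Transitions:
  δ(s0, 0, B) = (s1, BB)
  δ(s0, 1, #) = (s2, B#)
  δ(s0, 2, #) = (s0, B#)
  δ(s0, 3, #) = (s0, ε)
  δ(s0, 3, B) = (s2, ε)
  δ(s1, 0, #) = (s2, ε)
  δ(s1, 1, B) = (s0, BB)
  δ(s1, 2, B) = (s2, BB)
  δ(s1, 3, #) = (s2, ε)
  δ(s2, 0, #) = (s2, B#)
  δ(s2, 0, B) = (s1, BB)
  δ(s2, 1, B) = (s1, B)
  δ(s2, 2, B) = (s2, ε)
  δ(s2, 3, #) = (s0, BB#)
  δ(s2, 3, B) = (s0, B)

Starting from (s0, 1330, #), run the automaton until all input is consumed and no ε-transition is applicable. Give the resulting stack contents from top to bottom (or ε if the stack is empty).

B#

(s0, 1330, #)
  read 1, top #: go to s2, push B# → (s2, 330, B#)
  read 3, top B: go to s0, push B → (s0, 30, B#)
  read 3, top B: go to s2, push ε → (s2, 0, #)
  read 0, top #: go to s2, push B# → (s2, ε, B#)
All input consumed in state s2 with stack B#.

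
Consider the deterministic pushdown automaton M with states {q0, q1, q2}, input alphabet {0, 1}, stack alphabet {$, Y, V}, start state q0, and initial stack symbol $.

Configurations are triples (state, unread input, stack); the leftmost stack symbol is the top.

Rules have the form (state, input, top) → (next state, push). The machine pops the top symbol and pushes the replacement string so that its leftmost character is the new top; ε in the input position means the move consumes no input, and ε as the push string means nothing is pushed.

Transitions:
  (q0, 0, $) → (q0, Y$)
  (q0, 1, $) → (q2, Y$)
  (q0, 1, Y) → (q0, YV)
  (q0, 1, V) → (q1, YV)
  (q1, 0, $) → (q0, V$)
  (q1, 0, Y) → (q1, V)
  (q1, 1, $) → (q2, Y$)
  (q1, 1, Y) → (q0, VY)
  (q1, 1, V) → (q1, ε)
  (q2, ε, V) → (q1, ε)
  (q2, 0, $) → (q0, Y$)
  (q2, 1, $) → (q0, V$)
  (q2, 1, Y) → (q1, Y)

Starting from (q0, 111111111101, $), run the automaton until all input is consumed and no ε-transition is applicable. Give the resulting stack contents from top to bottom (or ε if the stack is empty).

(q0, 111111111101, $) ⊢ (q2, 11111111101, Y$) ⊢ (q1, 1111111101, Y$) ⊢ (q0, 111111101, VY$) ⊢ (q1, 11111101, YVY$) ⊢ (q0, 1111101, VYVY$) ⊢ (q1, 111101, YVYVY$) ⊢ (q0, 11101, VYVYVY$) ⊢ (q1, 1101, YVYVYVY$) ⊢ (q0, 101, VYVYVYVY$) ⊢ (q1, 01, YVYVYVYVY$) ⊢ (q1, 1, VVYVYVYVY$) ⊢ (q1, ε, VYVYVYVY$)
All input consumed in state q1 with stack VYVYVYVY$.

VYVYVYVY$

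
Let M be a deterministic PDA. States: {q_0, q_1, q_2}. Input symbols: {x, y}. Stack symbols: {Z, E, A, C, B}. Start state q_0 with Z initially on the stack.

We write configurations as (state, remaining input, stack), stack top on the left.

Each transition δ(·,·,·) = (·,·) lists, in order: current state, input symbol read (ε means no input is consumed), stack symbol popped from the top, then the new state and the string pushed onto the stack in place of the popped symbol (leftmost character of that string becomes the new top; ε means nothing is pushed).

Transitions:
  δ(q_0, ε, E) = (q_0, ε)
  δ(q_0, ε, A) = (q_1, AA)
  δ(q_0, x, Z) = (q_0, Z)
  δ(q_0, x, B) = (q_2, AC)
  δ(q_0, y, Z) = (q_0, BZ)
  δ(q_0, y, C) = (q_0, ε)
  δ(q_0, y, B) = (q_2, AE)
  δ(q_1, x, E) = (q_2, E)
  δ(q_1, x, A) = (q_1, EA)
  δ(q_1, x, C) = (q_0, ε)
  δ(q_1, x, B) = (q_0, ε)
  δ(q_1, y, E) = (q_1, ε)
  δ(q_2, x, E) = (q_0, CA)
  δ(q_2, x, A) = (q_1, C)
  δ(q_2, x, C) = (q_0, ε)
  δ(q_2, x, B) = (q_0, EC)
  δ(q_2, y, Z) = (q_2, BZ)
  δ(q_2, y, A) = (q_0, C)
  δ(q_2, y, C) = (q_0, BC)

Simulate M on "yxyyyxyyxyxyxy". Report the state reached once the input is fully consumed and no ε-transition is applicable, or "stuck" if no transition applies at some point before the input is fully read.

(q_0, yxyyyxyyxyxyxy, Z) ⊢ (q_0, xyyyxyyxyxyxy, BZ) ⊢ (q_2, yyyxyyxyxyxy, ACZ) ⊢ (q_0, yyxyyxyxyxy, CCZ) ⊢ (q_0, yxyyxyxyxy, CZ) ⊢ (q_0, xyyxyxyxy, Z) ⊢ (q_0, yyxyxyxy, Z) ⊢ (q_0, yxyxyxy, BZ) ⊢ (q_2, xyxyxy, AEZ) ⊢ (q_1, yxyxy, CEZ)
No transition for (q_1, y, top C); M blocks with input yxyxy remaining.

stuck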